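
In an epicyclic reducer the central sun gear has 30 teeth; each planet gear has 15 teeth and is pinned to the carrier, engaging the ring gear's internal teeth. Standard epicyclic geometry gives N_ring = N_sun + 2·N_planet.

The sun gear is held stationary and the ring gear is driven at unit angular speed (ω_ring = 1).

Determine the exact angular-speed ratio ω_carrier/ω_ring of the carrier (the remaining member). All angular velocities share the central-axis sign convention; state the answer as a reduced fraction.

2/3

N_ring = 30 + 2·15 = 60
30(ω_s−ω_c) = −60(ω_r−ω_c),  ω_s=0, ω_r=1
30(0−ω_c) = −60(1−ω_c)  ⇒  90ω_c = 60  ⇒  ω_c = 2/3
ω_c/ω_r = 2/3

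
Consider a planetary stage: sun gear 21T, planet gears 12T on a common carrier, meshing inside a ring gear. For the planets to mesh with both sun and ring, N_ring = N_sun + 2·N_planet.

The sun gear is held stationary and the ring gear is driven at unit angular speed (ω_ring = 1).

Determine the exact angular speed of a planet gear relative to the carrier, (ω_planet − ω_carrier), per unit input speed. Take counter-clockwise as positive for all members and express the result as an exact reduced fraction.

105/88

N_ring = 21 + 2·12 = 45
21(ω_s−ω_c) = −45(ω_r−ω_c),  ω_s=0, ω_r=1
21(0−ω_c) = −45(1−ω_c)  ⇒  66ω_c = 45  ⇒  ω_c = 15/22
sun–planet: 21·(0−15/22) = −12·(ω_p−ω_c)  ⇒  ω_p−ω_c = −(21/12)·(-15/22) = 105/88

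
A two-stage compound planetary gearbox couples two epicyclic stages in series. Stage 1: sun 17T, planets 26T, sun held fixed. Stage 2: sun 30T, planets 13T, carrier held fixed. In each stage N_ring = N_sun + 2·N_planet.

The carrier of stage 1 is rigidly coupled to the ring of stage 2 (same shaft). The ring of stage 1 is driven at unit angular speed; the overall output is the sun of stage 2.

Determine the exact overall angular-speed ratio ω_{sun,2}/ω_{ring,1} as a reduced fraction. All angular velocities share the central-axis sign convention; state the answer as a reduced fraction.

Stage 1: N_ring = 17 + 2·26 = 69
Stage 1: 17(ω_s−ω_c) = −69(ω_r−ω_c),  ω_s=0, ω_r=1
Stage 1: 17(0−ω_c) = −69(1−ω_c)  ⇒  86ω_c = 69  ⇒  ω_c = 69/86
  ⇒ ω_c¹/ω_r¹ = 69/86
Stage 2: N_ring = 30 + 2·13 = 56
Stage 2: 30(ω_s−ω_c) = −56(ω_r−ω_c),  ω_c=0, ω_r=1
Stage 2: ω_s = 0 − (56/30)(1−0) = -28/15
  ⇒ ω_s²/ω_r² = -28/15
Coupling ω_r² = ω_c¹ ⇒ overall = 69/86 × -28/15 = -322/215

-322/215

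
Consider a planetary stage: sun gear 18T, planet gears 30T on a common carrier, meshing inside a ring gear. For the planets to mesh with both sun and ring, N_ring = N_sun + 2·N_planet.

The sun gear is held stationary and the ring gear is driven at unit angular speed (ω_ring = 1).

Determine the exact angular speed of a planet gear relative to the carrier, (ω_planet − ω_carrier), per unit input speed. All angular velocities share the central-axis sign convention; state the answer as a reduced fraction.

N_ring = 18 + 2·30 = 78
18(ω_s−ω_c) = −78(ω_r−ω_c),  ω_s=0, ω_r=1
18(0−ω_c) = −78(1−ω_c)  ⇒  96ω_c = 78  ⇒  ω_c = 13/16
sun–planet: 18·(0−13/16) = −30·(ω_p−ω_c)  ⇒  ω_p−ω_c = −(18/30)·(-13/16) = 39/80

39/80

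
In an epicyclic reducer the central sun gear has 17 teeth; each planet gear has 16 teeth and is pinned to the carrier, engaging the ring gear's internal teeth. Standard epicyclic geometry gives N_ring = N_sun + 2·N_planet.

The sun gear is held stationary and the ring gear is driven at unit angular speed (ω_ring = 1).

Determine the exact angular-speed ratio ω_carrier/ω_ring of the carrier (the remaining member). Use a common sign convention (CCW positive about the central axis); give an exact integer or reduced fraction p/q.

49/66

N_ring = 17 + 2·16 = 49
17(ω_s−ω_c) = −49(ω_r−ω_c),  ω_s=0, ω_r=1
17(0−ω_c) = −49(1−ω_c)  ⇒  66ω_c = 49  ⇒  ω_c = 49/66
ω_c/ω_r = 49/66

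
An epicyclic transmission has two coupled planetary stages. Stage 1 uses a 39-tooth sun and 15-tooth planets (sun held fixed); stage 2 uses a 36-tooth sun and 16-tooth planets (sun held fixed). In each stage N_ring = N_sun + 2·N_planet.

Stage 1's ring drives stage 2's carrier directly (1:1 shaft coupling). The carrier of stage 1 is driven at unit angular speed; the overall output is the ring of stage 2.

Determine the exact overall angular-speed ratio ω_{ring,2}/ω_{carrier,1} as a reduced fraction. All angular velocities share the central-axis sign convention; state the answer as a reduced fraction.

936/391

Stage 1: N_ring = 39 + 2·15 = 69
Stage 1: 39(ω_s−ω_c) = −69(ω_r−ω_c),  ω_s=0, ω_c=1
Stage 1: ω_r = 1 − (39/69)(0−1) = 36/23
  ⇒ ω_r¹/ω_c¹ = 36/23
Stage 2: N_ring = 36 + 2·16 = 68
Stage 2: 36(ω_s−ω_c) = −68(ω_r−ω_c),  ω_s=0, ω_c=1
Stage 2: ω_r = 1 − (36/68)(0−1) = 26/17
  ⇒ ω_r²/ω_c² = 26/17
Coupling ω_c² = ω_r¹ ⇒ overall = 36/23 × 26/17 = 936/391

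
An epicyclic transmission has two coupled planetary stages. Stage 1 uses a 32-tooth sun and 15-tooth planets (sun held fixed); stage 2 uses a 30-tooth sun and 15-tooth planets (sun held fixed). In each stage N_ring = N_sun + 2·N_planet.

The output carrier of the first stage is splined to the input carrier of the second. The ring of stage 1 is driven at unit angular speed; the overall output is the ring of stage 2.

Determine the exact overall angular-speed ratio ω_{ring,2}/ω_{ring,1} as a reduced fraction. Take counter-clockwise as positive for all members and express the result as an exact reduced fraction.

Stage 1: N_ring = 32 + 2·15 = 62
Stage 1: 32(ω_s−ω_c) = −62(ω_r−ω_c),  ω_s=0, ω_r=1
Stage 1: 32(0−ω_c) = −62(1−ω_c)  ⇒  94ω_c = 62  ⇒  ω_c = 31/47
  ⇒ ω_c¹/ω_r¹ = 31/47
Stage 2: N_ring = 30 + 2·15 = 60
Stage 2: 30(ω_s−ω_c) = −60(ω_r−ω_c),  ω_s=0, ω_c=1
Stage 2: ω_r = 1 − (30/60)(0−1) = 3/2
  ⇒ ω_r²/ω_c² = 3/2
Coupling ω_c² = ω_c¹ ⇒ overall = 31/47 × 3/2 = 93/94

93/94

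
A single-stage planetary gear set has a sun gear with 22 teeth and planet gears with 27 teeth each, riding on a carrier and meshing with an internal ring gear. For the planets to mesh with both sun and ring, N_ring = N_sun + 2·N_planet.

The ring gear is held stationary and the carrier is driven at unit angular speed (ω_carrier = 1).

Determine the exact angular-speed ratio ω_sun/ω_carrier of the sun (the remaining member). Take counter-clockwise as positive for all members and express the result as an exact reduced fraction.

N_ring = 22 + 2·27 = 76
22(ω_s−ω_c) = −76(ω_r−ω_c),  ω_r=0, ω_c=1
ω_s = 1 − (76/22)(0−1) = 49/11
ω_s/ω_c = 49/11

49/11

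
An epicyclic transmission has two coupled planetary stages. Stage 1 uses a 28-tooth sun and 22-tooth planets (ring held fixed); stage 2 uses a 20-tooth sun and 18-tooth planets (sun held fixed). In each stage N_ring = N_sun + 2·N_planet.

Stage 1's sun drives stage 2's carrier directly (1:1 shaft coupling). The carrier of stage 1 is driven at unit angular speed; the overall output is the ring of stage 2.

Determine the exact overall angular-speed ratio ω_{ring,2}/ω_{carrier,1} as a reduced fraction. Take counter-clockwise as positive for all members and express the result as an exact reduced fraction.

475/98

Stage 1: N_ring = 28 + 2·22 = 72
Stage 1: 28(ω_s−ω_c) = −72(ω_r−ω_c),  ω_r=0, ω_c=1
Stage 1: ω_s = 1 − (72/28)(0−1) = 25/7
  ⇒ ω_s¹/ω_c¹ = 25/7
Stage 2: N_ring = 20 + 2·18 = 56
Stage 2: 20(ω_s−ω_c) = −56(ω_r−ω_c),  ω_s=0, ω_c=1
Stage 2: ω_r = 1 − (20/56)(0−1) = 19/14
  ⇒ ω_r²/ω_c² = 19/14
Coupling ω_c² = ω_s¹ ⇒ overall = 25/7 × 19/14 = 475/98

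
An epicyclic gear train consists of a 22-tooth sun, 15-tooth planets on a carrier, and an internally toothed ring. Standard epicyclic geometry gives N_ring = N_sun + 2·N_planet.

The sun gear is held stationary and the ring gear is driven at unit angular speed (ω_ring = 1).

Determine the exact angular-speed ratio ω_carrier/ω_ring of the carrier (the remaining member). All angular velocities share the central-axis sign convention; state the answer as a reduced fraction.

26/37

N_ring = 22 + 2·15 = 52
22(ω_s−ω_c) = −52(ω_r−ω_c),  ω_s=0, ω_r=1
22(0−ω_c) = −52(1−ω_c)  ⇒  74ω_c = 52  ⇒  ω_c = 26/37
ω_c/ω_r = 26/37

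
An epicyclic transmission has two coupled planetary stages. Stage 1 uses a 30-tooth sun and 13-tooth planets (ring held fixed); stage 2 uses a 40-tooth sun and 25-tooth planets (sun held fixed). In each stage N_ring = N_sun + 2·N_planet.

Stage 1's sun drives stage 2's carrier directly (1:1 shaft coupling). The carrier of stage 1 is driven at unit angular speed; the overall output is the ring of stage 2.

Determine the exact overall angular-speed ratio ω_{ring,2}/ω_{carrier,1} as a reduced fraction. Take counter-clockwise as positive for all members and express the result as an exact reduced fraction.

Stage 1: N_ring = 30 + 2·13 = 56
Stage 1: 30(ω_s−ω_c) = −56(ω_r−ω_c),  ω_r=0, ω_c=1
Stage 1: ω_s = 1 − (56/30)(0−1) = 43/15
  ⇒ ω_s¹/ω_c¹ = 43/15
Stage 2: N_ring = 40 + 2·25 = 90
Stage 2: 40(ω_s−ω_c) = −90(ω_r−ω_c),  ω_s=0, ω_c=1
Stage 2: ω_r = 1 − (40/90)(0−1) = 13/9
  ⇒ ω_r²/ω_c² = 13/9
Coupling ω_c² = ω_s¹ ⇒ overall = 43/15 × 13/9 = 559/135

559/135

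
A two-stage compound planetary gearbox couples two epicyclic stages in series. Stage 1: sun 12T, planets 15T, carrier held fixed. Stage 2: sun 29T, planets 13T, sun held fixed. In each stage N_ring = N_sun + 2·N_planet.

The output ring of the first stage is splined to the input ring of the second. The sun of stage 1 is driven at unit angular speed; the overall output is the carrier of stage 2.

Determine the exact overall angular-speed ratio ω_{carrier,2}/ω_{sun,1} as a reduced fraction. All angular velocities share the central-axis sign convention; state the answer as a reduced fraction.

Stage 1: N_ring = 12 + 2·15 = 42
Stage 1: 12(ω_s−ω_c) = −42(ω_r−ω_c),  ω_c=0, ω_s=1
Stage 1: ω_r = 0 − (12/42)(1−0) = -2/7
  ⇒ ω_r¹/ω_s¹ = -2/7
Stage 2: N_ring = 29 + 2·13 = 55
Stage 2: 29(ω_s−ω_c) = −55(ω_r−ω_c),  ω_s=0, ω_r=1
Stage 2: 29(0−ω_c) = −55(1−ω_c)  ⇒  84ω_c = 55  ⇒  ω_c = 55/84
  ⇒ ω_c²/ω_r² = 55/84
Coupling ω_r² = ω_r¹ ⇒ overall = -2/7 × 55/84 = -55/294

-55/294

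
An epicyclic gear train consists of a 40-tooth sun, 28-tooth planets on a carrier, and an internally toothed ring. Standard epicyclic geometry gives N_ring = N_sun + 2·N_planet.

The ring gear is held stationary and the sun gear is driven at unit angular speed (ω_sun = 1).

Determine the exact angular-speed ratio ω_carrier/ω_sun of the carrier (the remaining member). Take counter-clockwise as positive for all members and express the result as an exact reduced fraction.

N_ring = 40 + 2·28 = 96
40(ω_s−ω_c) = −96(ω_r−ω_c),  ω_r=0, ω_s=1
40(1−ω_c) = −96(0−ω_c)  ⇒  136ω_c = 40  ⇒  ω_c = 5/17
ω_c/ω_s = 5/17

5/17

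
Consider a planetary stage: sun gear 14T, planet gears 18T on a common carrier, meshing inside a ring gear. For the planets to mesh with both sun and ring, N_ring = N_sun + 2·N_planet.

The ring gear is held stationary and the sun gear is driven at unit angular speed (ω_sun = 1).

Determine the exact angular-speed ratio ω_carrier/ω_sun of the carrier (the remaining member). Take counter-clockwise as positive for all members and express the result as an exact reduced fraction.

N_ring = 14 + 2·18 = 50
14(ω_s−ω_c) = −50(ω_r−ω_c),  ω_r=0, ω_s=1
14(1−ω_c) = −50(0−ω_c)  ⇒  64ω_c = 14  ⇒  ω_c = 7/32
ω_c/ω_s = 7/32

7/32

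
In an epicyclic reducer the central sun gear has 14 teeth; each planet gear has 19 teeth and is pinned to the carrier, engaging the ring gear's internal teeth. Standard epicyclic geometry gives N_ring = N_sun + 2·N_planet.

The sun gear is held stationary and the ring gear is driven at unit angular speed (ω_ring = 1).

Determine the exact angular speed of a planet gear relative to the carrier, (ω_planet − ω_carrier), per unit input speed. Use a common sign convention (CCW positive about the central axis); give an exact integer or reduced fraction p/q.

N_ring = 14 + 2·19 = 52
14(ω_s−ω_c) = −52(ω_r−ω_c),  ω_s=0, ω_r=1
14(0−ω_c) = −52(1−ω_c)  ⇒  66ω_c = 52  ⇒  ω_c = 26/33
sun–planet: 14·(0−26/33) = −19·(ω_p−ω_c)  ⇒  ω_p−ω_c = −(14/19)·(-26/33) = 364/627

364/627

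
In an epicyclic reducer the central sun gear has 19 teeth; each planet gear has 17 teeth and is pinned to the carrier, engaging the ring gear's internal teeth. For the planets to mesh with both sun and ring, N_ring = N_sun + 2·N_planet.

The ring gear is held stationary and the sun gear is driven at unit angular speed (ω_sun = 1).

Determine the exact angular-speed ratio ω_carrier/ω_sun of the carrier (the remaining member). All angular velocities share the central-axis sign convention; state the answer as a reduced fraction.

N_ring = 19 + 2·17 = 53
19(ω_s−ω_c) = −53(ω_r−ω_c),  ω_r=0, ω_s=1
19(1−ω_c) = −53(0−ω_c)  ⇒  72ω_c = 19  ⇒  ω_c = 19/72
ω_c/ω_s = 19/72

19/72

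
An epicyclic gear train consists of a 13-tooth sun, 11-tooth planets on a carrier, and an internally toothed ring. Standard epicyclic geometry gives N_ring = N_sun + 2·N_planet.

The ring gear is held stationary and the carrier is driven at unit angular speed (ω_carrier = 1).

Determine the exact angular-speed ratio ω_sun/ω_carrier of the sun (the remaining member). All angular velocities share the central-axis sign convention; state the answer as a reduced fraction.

N_ring = 13 + 2·11 = 35
13(ω_s−ω_c) = −35(ω_r−ω_c),  ω_r=0, ω_c=1
ω_s = 1 − (35/13)(0−1) = 48/13
ω_s/ω_c = 48/13

48/13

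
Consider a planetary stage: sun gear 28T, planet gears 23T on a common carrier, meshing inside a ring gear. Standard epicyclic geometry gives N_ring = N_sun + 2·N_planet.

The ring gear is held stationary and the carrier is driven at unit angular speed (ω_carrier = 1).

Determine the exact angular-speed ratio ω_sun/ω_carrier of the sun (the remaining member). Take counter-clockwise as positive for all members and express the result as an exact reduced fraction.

51/14

N_ring = 28 + 2·23 = 74
28(ω_s−ω_c) = −74(ω_r−ω_c),  ω_r=0, ω_c=1
ω_s = 1 − (74/28)(0−1) = 51/14
ω_s/ω_c = 51/14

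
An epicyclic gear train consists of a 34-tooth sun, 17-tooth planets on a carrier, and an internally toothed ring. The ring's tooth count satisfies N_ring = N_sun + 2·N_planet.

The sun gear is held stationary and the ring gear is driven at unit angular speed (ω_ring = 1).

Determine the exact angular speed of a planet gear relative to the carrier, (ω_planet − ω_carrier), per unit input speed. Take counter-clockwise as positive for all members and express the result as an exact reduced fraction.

N_ring = 34 + 2·17 = 68
34(ω_s−ω_c) = −68(ω_r−ω_c),  ω_s=0, ω_r=1
34(0−ω_c) = −68(1−ω_c)  ⇒  102ω_c = 68  ⇒  ω_c = 2/3
sun–planet: 34·(0−2/3) = −17·(ω_p−ω_c)  ⇒  ω_p−ω_c = −(34/17)·(-2/3) = 4/3

4/3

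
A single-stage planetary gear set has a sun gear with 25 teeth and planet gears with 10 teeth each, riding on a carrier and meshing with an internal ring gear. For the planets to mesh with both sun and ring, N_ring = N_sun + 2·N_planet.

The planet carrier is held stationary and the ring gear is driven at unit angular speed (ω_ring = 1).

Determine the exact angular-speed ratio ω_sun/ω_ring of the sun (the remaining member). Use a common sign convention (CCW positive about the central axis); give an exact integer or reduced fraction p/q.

N_ring = 25 + 2·10 = 45
25(ω_s−ω_c) = −45(ω_r−ω_c),  ω_c=0, ω_r=1
ω_s = 0 − (45/25)(1−0) = -9/5
ω_s/ω_r = -9/5

-9/5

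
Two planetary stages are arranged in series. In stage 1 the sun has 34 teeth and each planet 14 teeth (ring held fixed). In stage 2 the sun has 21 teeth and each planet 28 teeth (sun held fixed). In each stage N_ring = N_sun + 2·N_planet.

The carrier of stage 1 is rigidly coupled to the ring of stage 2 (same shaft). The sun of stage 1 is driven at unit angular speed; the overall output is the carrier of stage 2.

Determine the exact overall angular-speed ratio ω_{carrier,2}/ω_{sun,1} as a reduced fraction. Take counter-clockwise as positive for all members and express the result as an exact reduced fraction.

Stage 1: N_ring = 34 + 2·14 = 62
Stage 1: 34(ω_s−ω_c) = −62(ω_r−ω_c),  ω_r=0, ω_s=1
Stage 1: 34(1−ω_c) = −62(0−ω_c)  ⇒  96ω_c = 34  ⇒  ω_c = 17/48
  ⇒ ω_c¹/ω_s¹ = 17/48
Stage 2: N_ring = 21 + 2·28 = 77
Stage 2: 21(ω_s−ω_c) = −77(ω_r−ω_c),  ω_s=0, ω_r=1
Stage 2: 21(0−ω_c) = −77(1−ω_c)  ⇒  98ω_c = 77  ⇒  ω_c = 11/14
  ⇒ ω_c²/ω_r² = 11/14
Coupling ω_r² = ω_c¹ ⇒ overall = 17/48 × 11/14 = 187/672

187/672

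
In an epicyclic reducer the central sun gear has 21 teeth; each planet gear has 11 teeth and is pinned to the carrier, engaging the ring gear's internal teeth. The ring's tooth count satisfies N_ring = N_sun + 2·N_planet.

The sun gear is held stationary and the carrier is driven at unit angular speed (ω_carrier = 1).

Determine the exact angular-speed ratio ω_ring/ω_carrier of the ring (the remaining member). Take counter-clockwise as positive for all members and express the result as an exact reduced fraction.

N_ring = 21 + 2·11 = 43
21(ω_s−ω_c) = −43(ω_r−ω_c),  ω_s=0, ω_c=1
ω_r = 1 − (21/43)(0−1) = 64/43
ω_r/ω_c = 64/43

64/43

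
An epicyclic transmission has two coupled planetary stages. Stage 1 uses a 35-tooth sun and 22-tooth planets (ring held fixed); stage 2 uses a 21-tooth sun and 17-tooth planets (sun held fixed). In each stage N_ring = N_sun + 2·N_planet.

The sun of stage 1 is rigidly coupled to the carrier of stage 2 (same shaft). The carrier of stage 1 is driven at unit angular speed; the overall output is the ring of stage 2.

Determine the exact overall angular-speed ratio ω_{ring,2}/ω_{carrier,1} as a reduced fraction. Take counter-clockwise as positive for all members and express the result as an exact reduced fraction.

Stage 1: N_ring = 35 + 2·22 = 79
Stage 1: 35(ω_s−ω_c) = −79(ω_r−ω_c),  ω_r=0, ω_c=1
Stage 1: ω_s = 1 − (79/35)(0−1) = 114/35
  ⇒ ω_s¹/ω_c¹ = 114/35
Stage 2: N_ring = 21 + 2·17 = 55
Stage 2: 21(ω_s−ω_c) = −55(ω_r−ω_c),  ω_s=0, ω_c=1
Stage 2: ω_r = 1 − (21/55)(0−1) = 76/55
  ⇒ ω_r²/ω_c² = 76/55
Coupling ω_c² = ω_s¹ ⇒ overall = 114/35 × 76/55 = 8664/1925

8664/1925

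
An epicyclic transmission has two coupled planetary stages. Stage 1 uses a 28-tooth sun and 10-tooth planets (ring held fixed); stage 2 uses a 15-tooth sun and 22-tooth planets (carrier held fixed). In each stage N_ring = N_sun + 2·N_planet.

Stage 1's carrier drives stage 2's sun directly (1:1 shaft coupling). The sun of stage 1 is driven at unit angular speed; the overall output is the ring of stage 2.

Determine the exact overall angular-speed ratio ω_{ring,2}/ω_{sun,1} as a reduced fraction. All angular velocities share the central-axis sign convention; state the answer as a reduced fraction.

Stage 1: N_ring = 28 + 2·10 = 48
Stage 1: 28(ω_s−ω_c) = −48(ω_r−ω_c),  ω_r=0, ω_s=1
Stage 1: 28(1−ω_c) = −48(0−ω_c)  ⇒  76ω_c = 28  ⇒  ω_c = 7/19
  ⇒ ω_c¹/ω_s¹ = 7/19
Stage 2: N_ring = 15 + 2·22 = 59
Stage 2: 15(ω_s−ω_c) = −59(ω_r−ω_c),  ω_c=0, ω_s=1
Stage 2: ω_r = 0 − (15/59)(1−0) = -15/59
  ⇒ ω_r²/ω_s² = -15/59
Coupling ω_s² = ω_c¹ ⇒ overall = 7/19 × -15/59 = -105/1121

-105/1121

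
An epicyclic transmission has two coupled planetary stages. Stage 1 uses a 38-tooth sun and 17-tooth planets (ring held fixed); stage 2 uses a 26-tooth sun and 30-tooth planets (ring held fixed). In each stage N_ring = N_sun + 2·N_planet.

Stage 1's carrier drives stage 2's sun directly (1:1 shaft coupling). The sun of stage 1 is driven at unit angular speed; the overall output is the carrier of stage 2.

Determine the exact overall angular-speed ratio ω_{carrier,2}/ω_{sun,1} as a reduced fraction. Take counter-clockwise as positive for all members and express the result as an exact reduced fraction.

Stage 1: N_ring = 38 + 2·17 = 72
Stage 1: 38(ω_s−ω_c) = −72(ω_r−ω_c),  ω_r=0, ω_s=1
Stage 1: 38(1−ω_c) = −72(0−ω_c)  ⇒  110ω_c = 38  ⇒  ω_c = 19/55
  ⇒ ω_c¹/ω_s¹ = 19/55
Stage 2: N_ring = 26 + 2·30 = 86
Stage 2: 26(ω_s−ω_c) = −86(ω_r−ω_c),  ω_r=0, ω_s=1
Stage 2: 26(1−ω_c) = −86(0−ω_c)  ⇒  112ω_c = 26  ⇒  ω_c = 13/56
  ⇒ ω_c²/ω_s² = 13/56
Coupling ω_s² = ω_c¹ ⇒ overall = 19/55 × 13/56 = 247/3080

247/3080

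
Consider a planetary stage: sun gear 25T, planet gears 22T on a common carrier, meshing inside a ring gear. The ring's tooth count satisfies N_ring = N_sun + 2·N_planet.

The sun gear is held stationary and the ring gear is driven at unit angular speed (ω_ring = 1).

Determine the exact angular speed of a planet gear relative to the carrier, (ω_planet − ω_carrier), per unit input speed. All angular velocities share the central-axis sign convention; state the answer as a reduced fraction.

1725/2068

N_ring = 25 + 2·22 = 69
25(ω_s−ω_c) = −69(ω_r−ω_c),  ω_s=0, ω_r=1
25(0−ω_c) = −69(1−ω_c)  ⇒  94ω_c = 69  ⇒  ω_c = 69/94
sun–planet: 25·(0−69/94) = −22·(ω_p−ω_c)  ⇒  ω_p−ω_c = −(25/22)·(-69/94) = 1725/2068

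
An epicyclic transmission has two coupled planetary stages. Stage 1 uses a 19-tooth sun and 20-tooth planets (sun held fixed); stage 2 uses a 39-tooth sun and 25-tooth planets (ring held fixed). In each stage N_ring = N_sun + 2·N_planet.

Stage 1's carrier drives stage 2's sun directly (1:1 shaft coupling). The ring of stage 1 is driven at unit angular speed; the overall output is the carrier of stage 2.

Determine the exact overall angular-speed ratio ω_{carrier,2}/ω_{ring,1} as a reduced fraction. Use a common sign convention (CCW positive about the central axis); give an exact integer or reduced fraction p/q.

59/256

Stage 1: N_ring = 19 + 2·20 = 59
Stage 1: 19(ω_s−ω_c) = −59(ω_r−ω_c),  ω_s=0, ω_r=1
Stage 1: 19(0−ω_c) = −59(1−ω_c)  ⇒  78ω_c = 59  ⇒  ω_c = 59/78
  ⇒ ω_c¹/ω_r¹ = 59/78
Stage 2: N_ring = 39 + 2·25 = 89
Stage 2: 39(ω_s−ω_c) = −89(ω_r−ω_c),  ω_r=0, ω_s=1
Stage 2: 39(1−ω_c) = −89(0−ω_c)  ⇒  128ω_c = 39  ⇒  ω_c = 39/128
  ⇒ ω_c²/ω_s² = 39/128
Coupling ω_s² = ω_c¹ ⇒ overall = 59/78 × 39/128 = 59/256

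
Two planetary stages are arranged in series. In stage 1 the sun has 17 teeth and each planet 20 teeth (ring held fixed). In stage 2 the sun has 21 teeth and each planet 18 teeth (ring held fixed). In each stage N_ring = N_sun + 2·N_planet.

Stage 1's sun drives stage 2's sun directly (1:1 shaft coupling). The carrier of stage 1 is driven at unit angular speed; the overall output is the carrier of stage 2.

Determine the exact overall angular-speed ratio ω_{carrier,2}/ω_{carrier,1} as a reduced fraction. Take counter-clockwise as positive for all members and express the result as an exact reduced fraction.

Stage 1: N_ring = 17 + 2·20 = 57
Stage 1: 17(ω_s−ω_c) = −57(ω_r−ω_c),  ω_r=0, ω_c=1
Stage 1: ω_s = 1 − (57/17)(0−1) = 74/17
  ⇒ ω_s¹/ω_c¹ = 74/17
Stage 2: N_ring = 21 + 2·18 = 57
Stage 2: 21(ω_s−ω_c) = −57(ω_r−ω_c),  ω_r=0, ω_s=1
Stage 2: 21(1−ω_c) = −57(0−ω_c)  ⇒  78ω_c = 21  ⇒  ω_c = 7/26
  ⇒ ω_c²/ω_s² = 7/26
Coupling ω_s² = ω_s¹ ⇒ overall = 74/17 × 7/26 = 259/221

259/221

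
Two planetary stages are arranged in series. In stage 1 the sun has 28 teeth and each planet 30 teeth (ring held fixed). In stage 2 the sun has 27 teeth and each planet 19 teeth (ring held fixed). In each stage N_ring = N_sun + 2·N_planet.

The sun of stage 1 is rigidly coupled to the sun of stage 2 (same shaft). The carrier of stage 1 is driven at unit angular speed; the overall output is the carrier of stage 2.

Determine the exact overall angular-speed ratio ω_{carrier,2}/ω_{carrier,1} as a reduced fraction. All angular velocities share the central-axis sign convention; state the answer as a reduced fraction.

783/644

Stage 1: N_ring = 28 + 2·30 = 88
Stage 1: 28(ω_s−ω_c) = −88(ω_r−ω_c),  ω_r=0, ω_c=1
Stage 1: ω_s = 1 − (88/28)(0−1) = 29/7
  ⇒ ω_s¹/ω_c¹ = 29/7
Stage 2: N_ring = 27 + 2·19 = 65
Stage 2: 27(ω_s−ω_c) = −65(ω_r−ω_c),  ω_r=0, ω_s=1
Stage 2: 27(1−ω_c) = −65(0−ω_c)  ⇒  92ω_c = 27  ⇒  ω_c = 27/92
  ⇒ ω_c²/ω_s² = 27/92
Coupling ω_s² = ω_s¹ ⇒ overall = 29/7 × 27/92 = 783/644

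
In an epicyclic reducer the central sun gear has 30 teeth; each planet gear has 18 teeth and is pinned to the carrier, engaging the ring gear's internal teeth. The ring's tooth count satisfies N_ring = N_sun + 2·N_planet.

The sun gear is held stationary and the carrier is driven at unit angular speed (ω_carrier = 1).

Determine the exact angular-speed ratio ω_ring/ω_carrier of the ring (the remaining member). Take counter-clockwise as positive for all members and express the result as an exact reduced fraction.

16/11

N_ring = 30 + 2·18 = 66
30(ω_s−ω_c) = −66(ω_r−ω_c),  ω_s=0, ω_c=1
ω_r = 1 − (30/66)(0−1) = 16/11
ω_r/ω_c = 16/11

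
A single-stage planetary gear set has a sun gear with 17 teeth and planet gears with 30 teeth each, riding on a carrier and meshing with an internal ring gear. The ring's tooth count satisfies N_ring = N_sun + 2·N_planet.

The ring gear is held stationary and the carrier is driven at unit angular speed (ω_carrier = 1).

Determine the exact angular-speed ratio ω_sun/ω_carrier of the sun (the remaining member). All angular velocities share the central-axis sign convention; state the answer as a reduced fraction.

94/17

N_ring = 17 + 2·30 = 77
17(ω_s−ω_c) = −77(ω_r−ω_c),  ω_r=0, ω_c=1
ω_s = 1 − (77/17)(0−1) = 94/17
ω_s/ω_c = 94/17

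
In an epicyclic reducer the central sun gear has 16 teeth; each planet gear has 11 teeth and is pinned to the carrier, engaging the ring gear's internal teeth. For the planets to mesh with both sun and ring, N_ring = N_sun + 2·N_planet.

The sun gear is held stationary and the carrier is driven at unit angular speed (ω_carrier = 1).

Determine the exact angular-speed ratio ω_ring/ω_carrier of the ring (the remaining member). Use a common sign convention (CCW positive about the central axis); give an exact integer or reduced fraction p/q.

N_ring = 16 + 2·11 = 38
16(ω_s−ω_c) = −38(ω_r−ω_c),  ω_s=0, ω_c=1
ω_r = 1 − (16/38)(0−1) = 27/19
ω_r/ω_c = 27/19

27/19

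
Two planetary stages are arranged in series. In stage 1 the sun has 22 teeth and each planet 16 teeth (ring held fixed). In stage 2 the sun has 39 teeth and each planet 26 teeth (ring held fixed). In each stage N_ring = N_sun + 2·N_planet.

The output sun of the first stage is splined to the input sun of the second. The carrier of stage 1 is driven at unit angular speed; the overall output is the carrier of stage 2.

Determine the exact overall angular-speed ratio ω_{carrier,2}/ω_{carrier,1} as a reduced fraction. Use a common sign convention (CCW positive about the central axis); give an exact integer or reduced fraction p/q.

Stage 1: N_ring = 22 + 2·16 = 54
Stage 1: 22(ω_s−ω_c) = −54(ω_r−ω_c),  ω_r=0, ω_c=1
Stage 1: ω_s = 1 − (54/22)(0−1) = 38/11
  ⇒ ω_s¹/ω_c¹ = 38/11
Stage 2: N_ring = 39 + 2·26 = 91
Stage 2: 39(ω_s−ω_c) = −91(ω_r−ω_c),  ω_r=0, ω_s=1
Stage 2: 39(1−ω_c) = −91(0−ω_c)  ⇒  130ω_c = 39  ⇒  ω_c = 3/10
  ⇒ ω_c²/ω_s² = 3/10
Coupling ω_s² = ω_s¹ ⇒ overall = 38/11 × 3/10 = 57/55

57/55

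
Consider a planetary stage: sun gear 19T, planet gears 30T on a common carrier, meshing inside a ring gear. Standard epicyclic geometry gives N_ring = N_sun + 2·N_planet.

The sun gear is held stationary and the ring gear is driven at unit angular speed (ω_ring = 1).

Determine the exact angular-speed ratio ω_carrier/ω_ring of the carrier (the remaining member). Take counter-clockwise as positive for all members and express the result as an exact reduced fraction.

79/98

N_ring = 19 + 2·30 = 79
19(ω_s−ω_c) = −79(ω_r−ω_c),  ω_s=0, ω_r=1
19(0−ω_c) = −79(1−ω_c)  ⇒  98ω_c = 79  ⇒  ω_c = 79/98
ω_c/ω_r = 79/98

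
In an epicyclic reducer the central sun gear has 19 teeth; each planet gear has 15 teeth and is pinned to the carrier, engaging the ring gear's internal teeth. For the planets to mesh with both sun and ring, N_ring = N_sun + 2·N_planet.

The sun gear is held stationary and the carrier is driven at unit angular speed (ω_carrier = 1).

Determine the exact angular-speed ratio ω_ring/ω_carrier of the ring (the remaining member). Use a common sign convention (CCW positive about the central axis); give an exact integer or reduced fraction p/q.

68/49

N_ring = 19 + 2·15 = 49
19(ω_s−ω_c) = −49(ω_r−ω_c),  ω_s=0, ω_c=1
ω_r = 1 − (19/49)(0−1) = 68/49
ω_r/ω_c = 68/49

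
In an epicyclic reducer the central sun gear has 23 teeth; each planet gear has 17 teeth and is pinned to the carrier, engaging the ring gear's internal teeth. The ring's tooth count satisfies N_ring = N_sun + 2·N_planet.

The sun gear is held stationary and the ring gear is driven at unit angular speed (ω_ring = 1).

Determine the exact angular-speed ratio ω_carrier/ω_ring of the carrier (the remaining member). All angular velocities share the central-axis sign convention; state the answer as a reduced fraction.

N_ring = 23 + 2·17 = 57
23(ω_s−ω_c) = −57(ω_r−ω_c),  ω_s=0, ω_r=1
23(0−ω_c) = −57(1−ω_c)  ⇒  80ω_c = 57  ⇒  ω_c = 57/80
ω_c/ω_r = 57/80

57/80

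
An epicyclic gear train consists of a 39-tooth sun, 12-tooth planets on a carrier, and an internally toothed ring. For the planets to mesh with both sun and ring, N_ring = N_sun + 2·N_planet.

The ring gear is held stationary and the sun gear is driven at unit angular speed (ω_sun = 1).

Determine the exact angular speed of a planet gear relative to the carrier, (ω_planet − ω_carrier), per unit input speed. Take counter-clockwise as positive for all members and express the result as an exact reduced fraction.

-273/136

N_ring = 39 + 2·12 = 63
39(ω_s−ω_c) = −63(ω_r−ω_c),  ω_r=0, ω_s=1
39(1−ω_c) = −63(0−ω_c)  ⇒  102ω_c = 39  ⇒  ω_c = 13/34
sun–planet: 39·(1−13/34) = −12·(ω_p−ω_c)  ⇒  ω_p−ω_c = −(39/12)·(21/34) = -273/136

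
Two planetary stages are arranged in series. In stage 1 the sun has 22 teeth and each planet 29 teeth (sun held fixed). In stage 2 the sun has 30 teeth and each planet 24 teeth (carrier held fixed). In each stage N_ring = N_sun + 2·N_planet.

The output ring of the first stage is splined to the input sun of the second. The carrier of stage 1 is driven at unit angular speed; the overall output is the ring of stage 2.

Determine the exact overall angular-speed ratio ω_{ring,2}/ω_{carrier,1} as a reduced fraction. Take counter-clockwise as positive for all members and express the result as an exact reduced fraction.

-51/104

Stage 1: N_ring = 22 + 2·29 = 80
Stage 1: 22(ω_s−ω_c) = −80(ω_r−ω_c),  ω_s=0, ω_c=1
Stage 1: ω_r = 1 − (22/80)(0−1) = 51/40
  ⇒ ω_r¹/ω_c¹ = 51/40
Stage 2: N_ring = 30 + 2·24 = 78
Stage 2: 30(ω_s−ω_c) = −78(ω_r−ω_c),  ω_c=0, ω_s=1
Stage 2: ω_r = 0 − (30/78)(1−0) = -5/13
  ⇒ ω_r²/ω_s² = -5/13
Coupling ω_s² = ω_r¹ ⇒ overall = 51/40 × -5/13 = -51/104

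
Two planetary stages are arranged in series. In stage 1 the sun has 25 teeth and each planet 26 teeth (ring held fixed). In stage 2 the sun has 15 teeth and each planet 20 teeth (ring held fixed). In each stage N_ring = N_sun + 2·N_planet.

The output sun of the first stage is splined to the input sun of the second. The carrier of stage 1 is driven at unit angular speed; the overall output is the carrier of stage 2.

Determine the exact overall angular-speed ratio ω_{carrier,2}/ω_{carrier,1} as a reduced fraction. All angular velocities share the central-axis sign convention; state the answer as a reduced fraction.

153/175

Stage 1: N_ring = 25 + 2·26 = 77
Stage 1: 25(ω_s−ω_c) = −77(ω_r−ω_c),  ω_r=0, ω_c=1
Stage 1: ω_s = 1 − (77/25)(0−1) = 102/25
  ⇒ ω_s¹/ω_c¹ = 102/25
Stage 2: N_ring = 15 + 2·20 = 55
Stage 2: 15(ω_s−ω_c) = −55(ω_r−ω_c),  ω_r=0, ω_s=1
Stage 2: 15(1−ω_c) = −55(0−ω_c)  ⇒  70ω_c = 15  ⇒  ω_c = 3/14
  ⇒ ω_c²/ω_s² = 3/14
Coupling ω_s² = ω_s¹ ⇒ overall = 102/25 × 3/14 = 153/175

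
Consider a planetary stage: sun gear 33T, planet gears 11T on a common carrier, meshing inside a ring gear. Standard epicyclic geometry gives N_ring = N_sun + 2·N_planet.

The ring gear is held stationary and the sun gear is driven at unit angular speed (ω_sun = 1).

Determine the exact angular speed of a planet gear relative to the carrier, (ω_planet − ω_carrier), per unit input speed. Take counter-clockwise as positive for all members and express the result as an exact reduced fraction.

-15/8

N_ring = 33 + 2·11 = 55
33(ω_s−ω_c) = −55(ω_r−ω_c),  ω_r=0, ω_s=1
33(1−ω_c) = −55(0−ω_c)  ⇒  88ω_c = 33  ⇒  ω_c = 3/8
sun–planet: 33·(1−3/8) = −11·(ω_p−ω_c)  ⇒  ω_p−ω_c = −(33/11)·(5/8) = -15/8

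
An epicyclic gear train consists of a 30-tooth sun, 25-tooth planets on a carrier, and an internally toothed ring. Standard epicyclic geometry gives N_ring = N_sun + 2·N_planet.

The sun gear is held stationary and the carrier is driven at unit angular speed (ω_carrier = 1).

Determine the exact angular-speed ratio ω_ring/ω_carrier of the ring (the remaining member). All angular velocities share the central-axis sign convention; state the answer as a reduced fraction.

11/8

N_ring = 30 + 2·25 = 80
30(ω_s−ω_c) = −80(ω_r−ω_c),  ω_s=0, ω_c=1
ω_r = 1 − (30/80)(0−1) = 11/8
ω_r/ω_c = 11/8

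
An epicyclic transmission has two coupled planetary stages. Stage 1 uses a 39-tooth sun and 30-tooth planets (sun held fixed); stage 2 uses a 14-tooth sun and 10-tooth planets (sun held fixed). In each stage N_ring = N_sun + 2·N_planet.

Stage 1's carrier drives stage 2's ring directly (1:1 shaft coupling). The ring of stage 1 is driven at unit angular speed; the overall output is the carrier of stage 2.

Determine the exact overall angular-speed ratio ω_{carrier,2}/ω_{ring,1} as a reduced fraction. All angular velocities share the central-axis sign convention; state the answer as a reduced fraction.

187/368

Stage 1: N_ring = 39 + 2·30 = 99
Stage 1: 39(ω_s−ω_c) = −99(ω_r−ω_c),  ω_s=0, ω_r=1
Stage 1: 39(0−ω_c) = −99(1−ω_c)  ⇒  138ω_c = 99  ⇒  ω_c = 33/46
  ⇒ ω_c¹/ω_r¹ = 33/46
Stage 2: N_ring = 14 + 2·10 = 34
Stage 2: 14(ω_s−ω_c) = −34(ω_r−ω_c),  ω_s=0, ω_r=1
Stage 2: 14(0−ω_c) = −34(1−ω_c)  ⇒  48ω_c = 34  ⇒  ω_c = 17/24
  ⇒ ω_c²/ω_r² = 17/24
Coupling ω_r² = ω_c¹ ⇒ overall = 33/46 × 17/24 = 187/368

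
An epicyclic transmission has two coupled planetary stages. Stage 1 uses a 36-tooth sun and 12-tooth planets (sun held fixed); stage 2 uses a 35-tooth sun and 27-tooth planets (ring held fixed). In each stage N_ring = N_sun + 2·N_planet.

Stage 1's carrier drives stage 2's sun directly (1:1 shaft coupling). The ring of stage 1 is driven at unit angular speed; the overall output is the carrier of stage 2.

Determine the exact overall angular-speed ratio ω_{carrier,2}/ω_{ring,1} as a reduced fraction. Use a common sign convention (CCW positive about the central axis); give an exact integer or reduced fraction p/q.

Stage 1: N_ring = 36 + 2·12 = 60
Stage 1: 36(ω_s−ω_c) = −60(ω_r−ω_c),  ω_s=0, ω_r=1
Stage 1: 36(0−ω_c) = −60(1−ω_c)  ⇒  96ω_c = 60  ⇒  ω_c = 5/8
  ⇒ ω_c¹/ω_r¹ = 5/8
Stage 2: N_ring = 35 + 2·27 = 89
Stage 2: 35(ω_s−ω_c) = −89(ω_r−ω_c),  ω_r=0, ω_s=1
Stage 2: 35(1−ω_c) = −89(0−ω_c)  ⇒  124ω_c = 35  ⇒  ω_c = 35/124
  ⇒ ω_c²/ω_s² = 35/124
Coupling ω_s² = ω_c¹ ⇒ overall = 5/8 × 35/124 = 175/992

175/992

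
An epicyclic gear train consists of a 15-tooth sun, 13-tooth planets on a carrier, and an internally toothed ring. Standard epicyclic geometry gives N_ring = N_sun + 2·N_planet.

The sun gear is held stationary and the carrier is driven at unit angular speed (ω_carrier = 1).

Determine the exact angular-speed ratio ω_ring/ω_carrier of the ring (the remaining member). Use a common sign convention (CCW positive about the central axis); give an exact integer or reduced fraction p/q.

N_ring = 15 + 2·13 = 41
15(ω_s−ω_c) = −41(ω_r−ω_c),  ω_s=0, ω_c=1
ω_r = 1 − (15/41)(0−1) = 56/41
ω_r/ω_c = 56/41

56/41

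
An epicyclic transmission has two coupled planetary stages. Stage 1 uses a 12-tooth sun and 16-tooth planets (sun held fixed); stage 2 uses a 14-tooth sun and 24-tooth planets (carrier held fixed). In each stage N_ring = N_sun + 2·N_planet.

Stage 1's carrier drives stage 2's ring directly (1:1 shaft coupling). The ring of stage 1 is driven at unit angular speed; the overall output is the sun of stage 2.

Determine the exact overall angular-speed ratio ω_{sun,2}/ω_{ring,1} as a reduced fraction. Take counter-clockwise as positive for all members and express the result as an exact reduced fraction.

Stage 1: N_ring = 12 + 2·16 = 44
Stage 1: 12(ω_s−ω_c) = −44(ω_r−ω_c),  ω_s=0, ω_r=1
Stage 1: 12(0−ω_c) = −44(1−ω_c)  ⇒  56ω_c = 44  ⇒  ω_c = 11/14
  ⇒ ω_c¹/ω_r¹ = 11/14
Stage 2: N_ring = 14 + 2·24 = 62
Stage 2: 14(ω_s−ω_c) = −62(ω_r−ω_c),  ω_c=0, ω_r=1
Stage 2: ω_s = 0 − (62/14)(1−0) = -31/7
  ⇒ ω_s²/ω_r² = -31/7
Coupling ω_r² = ω_c¹ ⇒ overall = 11/14 × -31/7 = -341/98

-341/98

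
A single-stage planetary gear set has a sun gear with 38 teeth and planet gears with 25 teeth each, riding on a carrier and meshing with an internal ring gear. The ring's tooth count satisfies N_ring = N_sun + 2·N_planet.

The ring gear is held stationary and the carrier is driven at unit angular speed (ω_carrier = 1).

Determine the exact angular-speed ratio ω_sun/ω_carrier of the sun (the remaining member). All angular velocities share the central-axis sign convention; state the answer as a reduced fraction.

N_ring = 38 + 2·25 = 88
38(ω_s−ω_c) = −88(ω_r−ω_c),  ω_r=0, ω_c=1
ω_s = 1 − (88/38)(0−1) = 63/19
ω_s/ω_c = 63/19

63/19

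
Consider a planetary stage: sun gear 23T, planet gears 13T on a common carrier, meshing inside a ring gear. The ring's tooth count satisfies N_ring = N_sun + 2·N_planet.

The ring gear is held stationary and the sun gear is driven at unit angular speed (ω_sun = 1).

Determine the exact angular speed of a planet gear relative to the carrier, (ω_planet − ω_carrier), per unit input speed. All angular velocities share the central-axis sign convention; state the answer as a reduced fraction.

N_ring = 23 + 2·13 = 49
23(ω_s−ω_c) = −49(ω_r−ω_c),  ω_r=0, ω_s=1
23(1−ω_c) = −49(0−ω_c)  ⇒  72ω_c = 23  ⇒  ω_c = 23/72
sun–planet: 23·(1−23/72) = −13·(ω_p−ω_c)  ⇒  ω_p−ω_c = −(23/13)·(49/72) = -1127/936

-1127/936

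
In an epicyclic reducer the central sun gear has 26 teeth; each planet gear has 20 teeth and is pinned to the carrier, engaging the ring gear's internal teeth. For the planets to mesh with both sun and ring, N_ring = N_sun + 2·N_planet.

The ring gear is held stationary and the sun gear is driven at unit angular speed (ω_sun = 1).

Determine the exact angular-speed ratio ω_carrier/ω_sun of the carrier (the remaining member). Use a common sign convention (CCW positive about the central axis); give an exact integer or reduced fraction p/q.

N_ring = 26 + 2·20 = 66
26(ω_s−ω_c) = −66(ω_r−ω_c),  ω_r=0, ω_s=1
26(1−ω_c) = −66(0−ω_c)  ⇒  92ω_c = 26  ⇒  ω_c = 13/46
ω_c/ω_s = 13/46

13/46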